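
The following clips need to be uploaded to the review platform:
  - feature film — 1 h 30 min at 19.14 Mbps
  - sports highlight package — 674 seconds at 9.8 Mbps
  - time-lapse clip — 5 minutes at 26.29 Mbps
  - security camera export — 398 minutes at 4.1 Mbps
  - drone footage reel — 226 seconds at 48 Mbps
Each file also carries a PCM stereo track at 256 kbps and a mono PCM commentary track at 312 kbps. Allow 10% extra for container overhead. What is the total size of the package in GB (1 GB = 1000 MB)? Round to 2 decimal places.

33.54 GB

Audio total: 256 + 312 = 568 kbps = 0.568 Mbps.
feature film: 19.708 Mbps × 5400 s × 1.10 = 117065.5 Mb
sports highlight package: 10.368 Mbps × 674 s × 1.10 = 7686.8 Mb
time-lapse clip: 26.858 Mbps × 300 s × 1.10 = 8863.1 Mb
security camera export: 4.668 Mbps × 23880 s × 1.10 = 122619.0 Mb
drone footage reel: 48.568 Mbps × 226 s × 1.10 = 12074.0 Mb
Total: 268308.5 Mb = 33538.6 MB.
= 33.54 GB.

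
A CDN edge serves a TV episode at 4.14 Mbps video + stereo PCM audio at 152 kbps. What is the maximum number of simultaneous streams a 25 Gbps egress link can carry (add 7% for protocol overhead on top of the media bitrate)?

5443

Audio: 152 kbps = 0.152 Mbps.
Per-viewer media rate: 4.292 Mbps.
On the wire with 7% overhead: 4.592 Mbps.
25 Gbps = 25,000 Mbps; 25,000 / 4.592 = 5443.73 → 5443 viewers.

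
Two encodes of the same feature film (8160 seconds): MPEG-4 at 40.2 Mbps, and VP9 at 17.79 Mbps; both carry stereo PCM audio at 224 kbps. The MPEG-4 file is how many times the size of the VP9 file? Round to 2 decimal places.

2.24

Audio: 224 kbps = 0.224 Mbps.
MPEG-4: 40.424 Mbps × 8160 s = 329859.8 Mb = 38.401 GiB.
VP9: 18.014 Mbps × 8160 s = 146994.2 Mb = 17.112 GiB.
Ratio: 38.401 / 17.112 = 2.244.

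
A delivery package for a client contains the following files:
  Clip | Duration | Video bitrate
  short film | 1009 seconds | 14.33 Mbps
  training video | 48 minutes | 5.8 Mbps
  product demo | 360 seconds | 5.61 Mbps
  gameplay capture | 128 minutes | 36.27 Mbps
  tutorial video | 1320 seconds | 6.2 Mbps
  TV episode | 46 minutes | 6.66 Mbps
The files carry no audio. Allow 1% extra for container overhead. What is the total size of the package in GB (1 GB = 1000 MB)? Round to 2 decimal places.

short film: 14.330 Mbps × 1009 s × 1.01 = 14603.6 Mb
training video: 5.800 Mbps × 2880 s × 1.01 = 16871.0 Mb
product demo: 5.610 Mbps × 360 s × 1.01 = 2039.8 Mb
gameplay capture: 36.270 Mbps × 7680 s × 1.01 = 281339.1 Mb
tutorial video: 6.200 Mbps × 1320 s × 1.01 = 8265.8 Mb
TV episode: 6.660 Mbps × 2760 s × 1.01 = 18565.4 Mb
Total: 341684.8 Mb = 42710.6 MB.
= 42.71 GB.

42.71 GB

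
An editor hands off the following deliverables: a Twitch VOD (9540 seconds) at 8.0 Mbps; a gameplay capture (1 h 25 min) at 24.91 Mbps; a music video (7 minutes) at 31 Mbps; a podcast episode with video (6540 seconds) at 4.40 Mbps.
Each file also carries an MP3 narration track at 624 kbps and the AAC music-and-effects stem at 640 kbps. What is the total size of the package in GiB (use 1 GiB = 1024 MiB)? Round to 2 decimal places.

31.72 GiB

Audio total: 624 + 640 = 1264 kbps = 1.264 Mbps.
Twitch VOD: 9.264 Mbps × 9540 s = 88378.6 Mb
gameplay capture: 26.174 Mbps × 5100 s = 133487.4 Mb
music video: 32.264 Mbps × 420 s = 13550.9 Mb
podcast episode with video: 5.664 Mbps × 6540 s = 37042.6 Mb
Total: 272459.4 Mb = 34057.4 MB.
= 31.72 GiB.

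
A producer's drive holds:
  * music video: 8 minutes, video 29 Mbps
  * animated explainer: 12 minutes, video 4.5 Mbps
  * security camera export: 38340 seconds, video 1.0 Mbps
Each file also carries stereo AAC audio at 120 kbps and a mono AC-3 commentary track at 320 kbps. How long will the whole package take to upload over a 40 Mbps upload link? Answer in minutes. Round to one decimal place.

Audio total: 120 + 320 = 440 kbps = 0.440 Mbps.
music video: 29.440 Mbps × 480 s = 14131.2 Mb
animated explainer: 4.940 Mbps × 720 s = 3556.8 Mb
security camera export: 1.440 Mbps × 38340 s = 55209.6 Mb
Total: 72897.6 Mb = 9112.2 MB.
At 40 Mbps: 72897.6 / 40 = 1822 s ≈ 30.4 minutes.

30.4 minutes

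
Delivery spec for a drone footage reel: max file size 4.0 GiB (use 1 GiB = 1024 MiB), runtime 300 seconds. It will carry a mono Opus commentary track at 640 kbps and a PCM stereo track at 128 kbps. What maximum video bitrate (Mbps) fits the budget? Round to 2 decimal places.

113.76 Mbps

Budget: 4.0 GiB = 34359.7 Mb.
Total bitrate budget: 34359.7 Mb / 300 s = 114.532 Mbps.
Audio total: 640 + 128 = 768 kbps = 0.768 Mbps.
Video: 114.532 − 0.768 = 113.764 Mbps.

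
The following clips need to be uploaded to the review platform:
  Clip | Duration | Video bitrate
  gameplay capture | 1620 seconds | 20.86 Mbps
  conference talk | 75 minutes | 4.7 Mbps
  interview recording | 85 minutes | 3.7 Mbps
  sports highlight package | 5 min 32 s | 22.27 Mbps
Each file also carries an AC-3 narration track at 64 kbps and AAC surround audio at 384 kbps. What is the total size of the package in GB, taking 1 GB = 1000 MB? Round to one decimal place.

10.8 GB

Audio total: 64 + 384 = 448 kbps = 0.448 Mbps.
gameplay capture: 21.308 Mbps × 1620 s = 34519.0 Mb
conference talk: 5.148 Mbps × 4500 s = 23166.0 Mb
interview recording: 4.148 Mbps × 5100 s = 21154.8 Mb
sports highlight package: 22.718 Mbps × 332 s = 7542.4 Mb
Total: 86382.1 Mb = 10797.8 MB.
= 10.80 GB.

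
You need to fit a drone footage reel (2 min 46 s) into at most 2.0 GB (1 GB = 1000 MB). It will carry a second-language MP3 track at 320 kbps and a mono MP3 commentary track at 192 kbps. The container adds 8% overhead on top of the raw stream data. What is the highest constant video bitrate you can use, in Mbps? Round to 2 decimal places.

88.73 Mbps

Budget: 2.0 GB = 16000.0 Mb.
Stream payload after overhead: 16000.0 / 1.08 = 14814.8 Mb.
2 min 46 s = 166 s
Total bitrate budget: 14814.8 Mb / 166 s = 89.246 Mbps.
Audio total: 320 + 192 = 512 kbps = 0.512 Mbps.
Video: 89.246 − 0.512 = 88.734 Mbps.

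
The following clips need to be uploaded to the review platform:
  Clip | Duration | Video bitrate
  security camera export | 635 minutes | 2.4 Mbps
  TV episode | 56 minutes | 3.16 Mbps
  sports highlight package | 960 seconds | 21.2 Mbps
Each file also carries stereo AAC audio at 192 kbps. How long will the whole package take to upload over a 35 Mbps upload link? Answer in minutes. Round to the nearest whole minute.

Audio: 192 kbps = 0.192 Mbps.
security camera export: 2.592 Mbps × 38100 s = 98755.2 Mb
TV episode: 3.352 Mbps × 3360 s = 11262.7 Mb
sports highlight package: 21.392 Mbps × 960 s = 20536.3 Mb
Total: 130554.2 Mb = 16319.3 MB.
At 35 Mbps: 130554.2 / 35 = 3730 s ≈ 62.2 minutes.

62 minutes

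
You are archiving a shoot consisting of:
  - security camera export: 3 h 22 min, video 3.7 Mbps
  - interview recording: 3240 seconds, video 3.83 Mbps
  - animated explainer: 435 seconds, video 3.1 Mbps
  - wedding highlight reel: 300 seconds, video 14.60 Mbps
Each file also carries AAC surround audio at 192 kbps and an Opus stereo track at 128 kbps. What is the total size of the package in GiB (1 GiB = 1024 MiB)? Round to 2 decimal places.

7.93 GiB

Audio total: 192 + 128 = 320 kbps = 0.320 Mbps.
security camera export: 4.020 Mbps × 12120 s = 48722.4 Mb
interview recording: 4.150 Mbps × 3240 s = 13446.0 Mb
animated explainer: 3.420 Mbps × 435 s = 1487.7 Mb
wedding highlight reel: 14.920 Mbps × 300 s = 4476.0 Mb
Total: 68132.1 Mb = 8516.5 MB.
= 7.932 GiB.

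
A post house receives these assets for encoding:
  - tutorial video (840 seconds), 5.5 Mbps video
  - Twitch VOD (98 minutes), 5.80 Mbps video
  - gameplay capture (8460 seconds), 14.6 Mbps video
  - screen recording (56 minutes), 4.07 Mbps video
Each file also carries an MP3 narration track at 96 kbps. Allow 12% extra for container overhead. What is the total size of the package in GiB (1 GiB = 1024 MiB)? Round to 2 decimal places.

23.17 GiB

Audio: 96 kbps = 0.096 Mbps.
tutorial video: 5.596 Mbps × 840 s × 1.12 = 5264.7 Mb
Twitch VOD: 5.896 Mbps × 5880 s × 1.12 = 38828.7 Mb
gameplay capture: 14.696 Mbps × 8460 s × 1.12 = 139247.5 Mb
screen recording: 4.166 Mbps × 3360 s × 1.12 = 15677.5 Mb
Total: 199018.4 Mb = 24877.3 MB.
= 23.17 GiB.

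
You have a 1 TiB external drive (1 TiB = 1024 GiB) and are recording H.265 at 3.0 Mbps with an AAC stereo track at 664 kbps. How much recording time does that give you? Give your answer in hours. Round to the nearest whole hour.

Audio: 664 kbps = 0.664 Mbps.
Total bitrate: 3.0 + 0.664 = 3.664 Mbps.
Capacity: 1 TiB = 8,796,093 Mb.
Recording time: 8,796,093 / 3.664 = 2,400,680 s ≈ 667 hours.

667 hours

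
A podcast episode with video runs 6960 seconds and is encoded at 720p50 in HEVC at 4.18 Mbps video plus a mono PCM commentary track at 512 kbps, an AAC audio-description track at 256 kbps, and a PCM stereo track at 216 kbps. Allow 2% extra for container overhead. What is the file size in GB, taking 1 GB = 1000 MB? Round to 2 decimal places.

4.58 GB

Audio total: 512 + 256 + 216 = 984 kbps = 0.984 Mbps.
Total bitrate: 4.18 + 0.984 = 5.164 Mbps.
Stream data: 5.164 Mbps × 6960 s = 35941.4 Mb.
With 2% container overhead: ×1.02.
36,660 Mb ÷ 8 = 4,583 MB → 4.583 GB.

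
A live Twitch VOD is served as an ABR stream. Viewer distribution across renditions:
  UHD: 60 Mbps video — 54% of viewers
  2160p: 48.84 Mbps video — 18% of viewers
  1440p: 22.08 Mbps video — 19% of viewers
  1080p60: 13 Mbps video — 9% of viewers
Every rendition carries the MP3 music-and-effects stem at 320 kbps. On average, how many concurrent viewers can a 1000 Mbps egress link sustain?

21

Audio: 320 kbps = 0.320 Mbps.
Average per-viewer bitrate: 0.54×60.320 + 0.18×49.160 + 0.19×22.400 + 0.09×13.320 = 46.876 Mbps.
1000 Mbps = 1,000 Mbps; 1,000 / 46.876 = 21.33 → 21.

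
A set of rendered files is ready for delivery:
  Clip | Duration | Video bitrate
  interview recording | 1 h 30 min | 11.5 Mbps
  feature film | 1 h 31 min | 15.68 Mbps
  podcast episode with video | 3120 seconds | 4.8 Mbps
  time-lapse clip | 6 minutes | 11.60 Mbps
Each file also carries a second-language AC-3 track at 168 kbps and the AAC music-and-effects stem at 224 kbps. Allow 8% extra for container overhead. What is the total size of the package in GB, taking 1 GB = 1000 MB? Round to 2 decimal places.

23.29 GB

Audio total: 168 + 224 = 392 kbps = 0.392 Mbps.
interview recording: 11.892 Mbps × 5400 s × 1.08 = 69354.1 Mb
feature film: 16.072 Mbps × 5460 s × 1.08 = 94773.4 Mb
podcast episode with video: 5.192 Mbps × 3120 s × 1.08 = 17495.0 Mb
time-lapse clip: 11.992 Mbps × 360 s × 1.08 = 4662.5 Mb
Total: 186285.0 Mb = 23285.6 MB.
= 23.29 GB.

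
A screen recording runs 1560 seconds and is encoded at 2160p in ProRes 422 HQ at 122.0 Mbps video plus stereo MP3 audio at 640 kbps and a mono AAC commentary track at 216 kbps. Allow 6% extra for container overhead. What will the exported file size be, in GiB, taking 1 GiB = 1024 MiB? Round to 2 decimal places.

Audio total: 640 + 216 = 856 kbps = 0.856 Mbps.
Total bitrate: 122.0 + 0.856 = 122.856 Mbps.
Stream data: 122.856 Mbps × 1560 s = 191655.4 Mb.
With 6% container overhead: ×1.06.
203,155 Mb = 25,394,335,200 bytes ÷ 1,073,741,824 = 23.65 GiB.

23.65 GiB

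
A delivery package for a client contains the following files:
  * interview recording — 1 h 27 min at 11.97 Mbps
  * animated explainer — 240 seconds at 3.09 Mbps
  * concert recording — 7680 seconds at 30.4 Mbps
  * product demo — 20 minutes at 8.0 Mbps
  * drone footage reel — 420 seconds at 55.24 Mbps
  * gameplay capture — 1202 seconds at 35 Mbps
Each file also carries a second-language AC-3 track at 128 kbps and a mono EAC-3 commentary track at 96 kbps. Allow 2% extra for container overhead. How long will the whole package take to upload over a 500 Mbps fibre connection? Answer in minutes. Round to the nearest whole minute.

13 minutes

Audio total: 128 + 96 = 224 kbps = 0.224 Mbps.
interview recording: 12.194 Mbps × 5220 s × 1.02 = 64925.7 Mb
animated explainer: 3.314 Mbps × 240 s × 1.02 = 811.3 Mb
concert recording: 30.624 Mbps × 7680 s × 1.02 = 239896.2 Mb
product demo: 8.224 Mbps × 1200 s × 1.02 = 10066.2 Mb
drone footage reel: 55.464 Mbps × 420 s × 1.02 = 23760.8 Mb
gameplay capture: 35.224 Mbps × 1202 s × 1.02 = 43186.0 Mb
Total: 382646.2 Mb = 47830.8 MB.
At 500 Mbps: 382646.2 / 500 = 765 s ≈ 12.8 minutes.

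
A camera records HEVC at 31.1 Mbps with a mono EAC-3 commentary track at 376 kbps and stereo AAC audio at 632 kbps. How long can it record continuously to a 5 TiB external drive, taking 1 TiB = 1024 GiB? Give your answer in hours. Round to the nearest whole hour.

Audio total: 376 + 632 = 1008 kbps = 1.008 Mbps.
Total bitrate: 31.1 + 1.008 = 32.108 Mbps.
Capacity: 5 TiB = 43,980,465 Mb.
Recording time: 43,980,465 / 32.108 = 1,369,767 s ≈ 380 hours.

380 hours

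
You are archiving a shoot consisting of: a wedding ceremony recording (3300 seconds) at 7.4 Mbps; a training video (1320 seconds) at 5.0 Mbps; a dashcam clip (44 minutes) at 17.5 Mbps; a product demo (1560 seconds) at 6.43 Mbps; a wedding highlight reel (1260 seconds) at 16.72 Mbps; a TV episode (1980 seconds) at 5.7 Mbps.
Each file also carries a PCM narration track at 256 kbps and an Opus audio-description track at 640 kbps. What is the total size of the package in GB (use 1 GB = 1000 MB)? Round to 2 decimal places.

16.30 GB

Audio total: 256 + 640 = 896 kbps = 0.896 Mbps.
wedding ceremony recording: 8.296 Mbps × 3300 s = 27376.8 Mb
training video: 5.896 Mbps × 1320 s = 7782.7 Mb
dashcam clip: 18.396 Mbps × 2640 s = 48565.4 Mb
product demo: 7.326 Mbps × 1560 s = 11428.6 Mb
wedding highlight reel: 17.616 Mbps × 1260 s = 22196.2 Mb
TV episode: 6.596 Mbps × 1980 s = 13060.1 Mb
Total: 130409.8 Mb = 16301.2 MB.
= 16.30 GB.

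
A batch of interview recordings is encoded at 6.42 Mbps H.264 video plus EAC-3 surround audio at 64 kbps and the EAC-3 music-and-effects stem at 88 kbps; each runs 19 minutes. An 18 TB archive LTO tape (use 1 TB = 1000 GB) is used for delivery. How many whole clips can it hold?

19 min = 1140 s
Audio total: 64 + 88 = 152 kbps = 0.152 Mbps.
Total bitrate: 6.572 Mbps.
Per item: 6.572 Mbps × 1140 s = 7,492 Mb = 936.5 MB.
Capacity: 18 TB = 144,000,000 Mb; 19220.30 items → 19220 complete.

19220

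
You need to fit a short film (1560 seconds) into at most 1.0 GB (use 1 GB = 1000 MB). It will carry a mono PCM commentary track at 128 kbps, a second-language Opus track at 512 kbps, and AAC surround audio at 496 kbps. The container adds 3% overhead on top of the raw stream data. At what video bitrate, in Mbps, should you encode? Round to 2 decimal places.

Budget: 1.0 GB = 8000.0 Mb.
Stream payload after overhead: 8000.0 / 1.03 = 7767.0 Mb.
Total bitrate budget: 7767.0 Mb / 1560 s = 4.979 Mbps.
Audio total: 128 + 512 + 496 = 1136 kbps = 1.136 Mbps.
Video: 4.979 − 1.136 = 3.843 Mbps.

3.84 Mbps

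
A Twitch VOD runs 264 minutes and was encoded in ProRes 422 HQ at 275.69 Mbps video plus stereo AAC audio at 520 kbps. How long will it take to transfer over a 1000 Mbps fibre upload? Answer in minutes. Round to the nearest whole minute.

264 min = 15840 s
Audio: 520 kbps = 0.520 Mbps.
Total bitrate: 276.210 Mbps.
File: 276.210 Mbps × 15840 s = 4375166.4 Mb.
At 1000 Mbps: 4375166.4 / 1000 = 4375.2 s ≈ 72.9 minutes.

73 minutes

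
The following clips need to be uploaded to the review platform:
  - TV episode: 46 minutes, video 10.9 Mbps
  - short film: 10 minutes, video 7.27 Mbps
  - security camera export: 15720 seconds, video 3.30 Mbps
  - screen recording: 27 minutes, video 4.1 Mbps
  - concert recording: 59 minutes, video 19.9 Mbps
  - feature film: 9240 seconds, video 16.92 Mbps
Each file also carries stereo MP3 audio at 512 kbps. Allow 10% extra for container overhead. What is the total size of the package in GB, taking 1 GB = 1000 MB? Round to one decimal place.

Audio: 512 kbps = 0.512 Mbps.
TV episode: 11.412 Mbps × 2760 s × 1.10 = 34646.8 Mb
short film: 7.782 Mbps × 600 s × 1.10 = 5136.1 Mb
security camera export: 3.812 Mbps × 15720 s × 1.10 = 65917.1 Mb
screen recording: 4.612 Mbps × 1620 s × 1.10 = 8218.6 Mb
concert recording: 20.412 Mbps × 3540 s × 1.10 = 79484.3 Mb
feature film: 17.432 Mbps × 9240 s × 1.10 = 177178.8 Mb
Total: 370581.8 Mb = 46322.7 MB.
= 46.32 GB.

46.3 GB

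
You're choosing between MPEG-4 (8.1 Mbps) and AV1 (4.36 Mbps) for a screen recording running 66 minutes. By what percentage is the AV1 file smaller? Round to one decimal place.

46.2%

66 min = 3960 s
MPEG-4: 8.100 Mbps × 3960 s = 32076.0 Mb = 4.010 GB.
AV1: 4.360 Mbps × 3960 s = 17265.6 Mb = 2.158 GB.
Reduction: (1 − 2.158/4.010) × 100 = 46.17%.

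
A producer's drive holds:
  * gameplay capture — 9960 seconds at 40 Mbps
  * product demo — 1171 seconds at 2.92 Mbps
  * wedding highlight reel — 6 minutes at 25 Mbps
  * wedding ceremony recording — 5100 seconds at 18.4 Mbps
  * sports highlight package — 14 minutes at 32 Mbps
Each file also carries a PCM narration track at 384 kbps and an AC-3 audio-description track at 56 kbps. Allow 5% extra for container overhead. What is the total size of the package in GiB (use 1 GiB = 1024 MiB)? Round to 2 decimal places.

Audio total: 384 + 56 = 440 kbps = 0.440 Mbps.
gameplay capture: 40.440 Mbps × 9960 s × 1.05 = 422921.5 Mb
product demo: 3.360 Mbps × 1171 s × 1.05 = 4131.3 Mb
wedding highlight reel: 25.440 Mbps × 360 s × 1.05 = 9616.3 Mb
wedding ceremony recording: 18.840 Mbps × 5100 s × 1.05 = 100888.2 Mb
sports highlight package: 32.440 Mbps × 840 s × 1.05 = 28612.1 Mb
Total: 566169.4 Mb = 70771.2 MB.
= 65.91 GiB.

65.91 GiB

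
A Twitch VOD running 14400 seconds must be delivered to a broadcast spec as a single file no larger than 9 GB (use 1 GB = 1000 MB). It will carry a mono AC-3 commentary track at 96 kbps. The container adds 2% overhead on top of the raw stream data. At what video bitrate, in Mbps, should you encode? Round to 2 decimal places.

4.81 Mbps

Budget: 9 GB = 72000.0 Mb.
Stream payload after overhead: 72000.0 / 1.02 = 70588.2 Mb.
Total bitrate budget: 70588.2 Mb / 14400 s = 4.902 Mbps.
Audio: 96 kbps = 0.096 Mbps.
Video: 4.902 − 0.096 = 4.806 Mbps.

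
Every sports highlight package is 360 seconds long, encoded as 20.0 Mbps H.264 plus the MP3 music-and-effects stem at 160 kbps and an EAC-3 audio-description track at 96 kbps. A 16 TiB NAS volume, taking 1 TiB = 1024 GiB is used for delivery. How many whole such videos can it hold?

Audio total: 160 + 96 = 256 kbps = 0.256 Mbps.
Total bitrate: 20.256 Mbps.
Per item: 20.256 Mbps × 360 s = 7,292 Mb = 911.5 MB.
Capacity: 16 TiB = 140,737,488 Mb; 19299.84 items → 19299 complete.

19299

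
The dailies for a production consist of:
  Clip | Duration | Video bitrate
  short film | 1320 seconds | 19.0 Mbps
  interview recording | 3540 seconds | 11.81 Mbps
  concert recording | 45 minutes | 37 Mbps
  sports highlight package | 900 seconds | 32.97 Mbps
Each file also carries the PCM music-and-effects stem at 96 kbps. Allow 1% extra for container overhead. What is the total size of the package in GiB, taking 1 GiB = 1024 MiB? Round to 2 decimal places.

Audio: 96 kbps = 0.096 Mbps.
short film: 19.096 Mbps × 1320 s × 1.01 = 25458.8 Mb
interview recording: 11.906 Mbps × 3540 s × 1.01 = 42568.7 Mb
concert recording: 37.096 Mbps × 2700 s × 1.01 = 101160.8 Mb
sports highlight package: 33.066 Mbps × 900 s × 1.01 = 30057.0 Mb
Total: 199245.3 Mb = 24905.7 MB.
= 23.20 GiB.

23.20 GiB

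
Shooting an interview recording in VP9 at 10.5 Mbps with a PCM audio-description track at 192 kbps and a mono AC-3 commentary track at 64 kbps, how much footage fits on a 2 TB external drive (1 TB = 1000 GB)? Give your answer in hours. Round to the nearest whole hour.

413 hours

Audio total: 192 + 64 = 256 kbps = 0.256 Mbps.
Total bitrate: 10.5 + 0.256 = 10.756 Mbps.
Capacity: 2 TB = 16,000,000 Mb.
Recording time: 16,000,000 / 10.756 = 1,487,542 s ≈ 413 hours.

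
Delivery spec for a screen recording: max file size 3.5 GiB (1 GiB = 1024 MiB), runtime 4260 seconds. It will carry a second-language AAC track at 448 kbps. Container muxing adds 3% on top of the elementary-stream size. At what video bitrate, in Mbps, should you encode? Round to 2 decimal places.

6.40 Mbps

Budget: 3.5 GiB = 30064.8 Mb.
Stream payload after overhead: 30064.8 / 1.03 = 29189.1 Mb.
Total bitrate budget: 29189.1 Mb / 4260 s = 6.852 Mbps.
Audio: 448 kbps = 0.448 Mbps.
Video: 6.852 − 0.448 = 6.404 Mbps.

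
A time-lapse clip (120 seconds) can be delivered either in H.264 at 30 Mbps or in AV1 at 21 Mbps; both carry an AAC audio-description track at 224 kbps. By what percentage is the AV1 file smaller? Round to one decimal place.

Audio: 224 kbps = 0.224 Mbps.
H.264: 30.224 Mbps × 120 s = 3626.9 Mb = 453.360 MB.
AV1: 21.224 Mbps × 120 s = 2546.9 Mb = 318.360 MB.
Reduction: (1 − 318.360/453.360) × 100 = 29.78%.

29.8%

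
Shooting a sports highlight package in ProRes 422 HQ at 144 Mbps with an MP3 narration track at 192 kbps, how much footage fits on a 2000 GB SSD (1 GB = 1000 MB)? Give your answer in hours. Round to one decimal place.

30.8 hours

Audio: 192 kbps = 0.192 Mbps.
Total bitrate: 144 + 0.192 = 144.192 Mbps.
Capacity: 2000 GB = 16,000,000 Mb.
Recording time: 16,000,000 / 144.192 = 110,963 s ≈ 30.8 hours.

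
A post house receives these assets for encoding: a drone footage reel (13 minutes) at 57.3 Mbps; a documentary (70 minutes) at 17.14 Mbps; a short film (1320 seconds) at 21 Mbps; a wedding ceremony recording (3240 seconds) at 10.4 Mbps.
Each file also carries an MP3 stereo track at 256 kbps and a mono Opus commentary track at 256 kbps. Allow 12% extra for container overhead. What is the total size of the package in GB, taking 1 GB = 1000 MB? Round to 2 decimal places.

Audio total: 256 + 256 = 512 kbps = 0.512 Mbps.
drone footage reel: 57.812 Mbps × 780 s × 1.12 = 50504.6 Mb
documentary: 17.652 Mbps × 4200 s × 1.12 = 83035.0 Mb
short film: 21.512 Mbps × 1320 s × 1.12 = 31803.3 Mb
wedding ceremony recording: 10.912 Mbps × 3240 s × 1.12 = 39597.5 Mb
Total: 204940.4 Mb = 25617.5 MB.
= 25.62 GB.

25.62 GB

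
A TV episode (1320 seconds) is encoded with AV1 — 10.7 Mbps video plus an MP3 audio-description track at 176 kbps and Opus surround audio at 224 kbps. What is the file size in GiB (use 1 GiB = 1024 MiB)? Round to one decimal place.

1.7 GiB

Audio total: 176 + 224 = 400 kbps = 0.400 Mbps.
Total bitrate: 10.7 + 0.400 = 11.100 Mbps.
Stream data: 11.100 Mbps × 1320 s = 14652.0 Mb.
14,652 Mb = 1,831,500,000 bytes ÷ 1,073,741,824 = 1.706 GiB.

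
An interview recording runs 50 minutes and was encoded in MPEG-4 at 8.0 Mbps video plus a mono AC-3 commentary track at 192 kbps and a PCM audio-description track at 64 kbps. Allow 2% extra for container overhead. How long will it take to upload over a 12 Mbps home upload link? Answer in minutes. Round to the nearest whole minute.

35 minutes

50 min = 3000 s
Audio total: 192 + 64 = 256 kbps = 0.256 Mbps.
Total bitrate: 8.256 Mbps.
File: 8.256 Mbps × 3000 s = 24768.0 Mb.
With 2% container overhead: ×1.02. → 25263.4 Mb.
At 12 Mbps: 25263.4 / 12 = 2105.3 s ≈ 35.1 minutes.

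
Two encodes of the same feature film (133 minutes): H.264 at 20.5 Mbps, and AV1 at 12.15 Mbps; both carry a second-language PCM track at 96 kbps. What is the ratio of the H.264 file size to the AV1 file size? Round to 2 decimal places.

1.68

133 min = 7980 s
Audio: 96 kbps = 0.096 Mbps.
H.264: 20.596 Mbps × 7980 s = 164356.1 Mb = 20.545 GB.
AV1: 12.246 Mbps × 7980 s = 97723.1 Mb = 12.215 GB.
Ratio: 20.545 / 12.215 = 1.682.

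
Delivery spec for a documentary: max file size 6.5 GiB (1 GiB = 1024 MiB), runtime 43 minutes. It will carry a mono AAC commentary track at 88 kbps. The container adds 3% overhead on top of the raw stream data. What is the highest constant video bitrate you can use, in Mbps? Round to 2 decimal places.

20.92 Mbps

Budget: 6.5 GiB = 55834.6 Mb.
Stream payload after overhead: 55834.6 / 1.03 = 54208.3 Mb.
43 min = 2580 s
Total bitrate budget: 54208.3 Mb / 2580 s = 21.011 Mbps.
Audio: 88 kbps = 0.088 Mbps.
Video: 21.011 − 0.088 = 20.923 Mbps.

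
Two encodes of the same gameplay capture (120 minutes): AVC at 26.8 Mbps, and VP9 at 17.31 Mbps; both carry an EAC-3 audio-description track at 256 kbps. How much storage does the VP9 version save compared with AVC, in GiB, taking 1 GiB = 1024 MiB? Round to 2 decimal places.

7.95 GiB

120 min = 7200 s
Audio: 256 kbps = 0.256 Mbps.
AVC: 27.056 Mbps × 7200 s = 194803.2 Mb = 22.678 GiB.
VP9: 17.566 Mbps × 7200 s = 126475.2 Mb = 14.724 GiB.
Saving: 22.678 − 14.724 = 7.954 GiB.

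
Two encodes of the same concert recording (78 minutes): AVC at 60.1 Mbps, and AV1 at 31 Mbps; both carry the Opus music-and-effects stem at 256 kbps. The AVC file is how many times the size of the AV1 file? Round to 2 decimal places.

1.93

78 min = 4680 s
Audio: 256 kbps = 0.256 Mbps.
AVC: 60.356 Mbps × 4680 s = 282466.1 Mb = 32.883 GiB.
AV1: 31.256 Mbps × 4680 s = 146278.1 Mb = 17.029 GiB.
Ratio: 32.883 / 17.029 = 1.931.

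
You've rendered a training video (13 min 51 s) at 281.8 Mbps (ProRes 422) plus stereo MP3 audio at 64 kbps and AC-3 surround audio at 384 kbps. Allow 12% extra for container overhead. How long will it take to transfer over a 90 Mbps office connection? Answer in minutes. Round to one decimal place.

48.6 minutes

13 min 51 s = 831 s
Audio total: 64 + 384 = 448 kbps = 0.448 Mbps.
Total bitrate: 282.248 Mbps.
File: 282.248 Mbps × 831 s = 234548.1 Mb.
With 12% container overhead: ×1.12. → 262693.9 Mb.
At 90 Mbps: 262693.9 / 90 = 2918.8 s ≈ 48.6 minutes.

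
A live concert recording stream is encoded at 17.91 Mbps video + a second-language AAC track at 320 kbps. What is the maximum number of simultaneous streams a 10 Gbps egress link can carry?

548

Audio: 320 kbps = 0.320 Mbps.
Per-viewer media rate: 18.230 Mbps.
10 Gbps = 10,000 Mbps; 10,000 / 18.230 = 548.55 → 548 viewers.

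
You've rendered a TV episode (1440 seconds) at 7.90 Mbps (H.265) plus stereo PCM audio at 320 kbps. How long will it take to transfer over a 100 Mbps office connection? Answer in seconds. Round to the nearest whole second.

118 seconds

Audio: 320 kbps = 0.320 Mbps.
Total bitrate: 8.220 Mbps.
File: 8.220 Mbps × 1440 s = 11836.8 Mb.
At 100 Mbps: 11836.8 / 100 = 118.4 s ≈ 118 seconds.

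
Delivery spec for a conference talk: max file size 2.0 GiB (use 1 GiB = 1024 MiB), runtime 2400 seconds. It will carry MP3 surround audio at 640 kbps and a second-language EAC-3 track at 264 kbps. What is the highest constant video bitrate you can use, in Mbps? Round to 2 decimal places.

Budget: 2.0 GiB = 17179.9 Mb.
Total bitrate budget: 17179.9 Mb / 2400 s = 7.158 Mbps.
Audio total: 640 + 264 = 904 kbps = 0.904 Mbps.
Video: 7.158 − 0.904 = 6.254 Mbps.

6.25 Mbps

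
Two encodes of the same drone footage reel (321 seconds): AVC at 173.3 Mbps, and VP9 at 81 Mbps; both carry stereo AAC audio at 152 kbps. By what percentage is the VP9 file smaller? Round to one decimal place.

53.2%

Audio: 152 kbps = 0.152 Mbps.
AVC: 173.452 Mbps × 321 s = 55678.1 Mb = 6.960 GB.
VP9: 81.152 Mbps × 321 s = 26049.8 Mb = 3.256 GB.
Reduction: (1 − 3.256/6.960) × 100 = 53.21%.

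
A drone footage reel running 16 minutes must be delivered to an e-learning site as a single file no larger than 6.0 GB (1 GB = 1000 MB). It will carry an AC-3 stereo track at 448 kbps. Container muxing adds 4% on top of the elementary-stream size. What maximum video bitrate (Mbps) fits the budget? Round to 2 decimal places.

Budget: 6.0 GB = 48000.0 Mb.
Stream payload after overhead: 48000.0 / 1.04 = 46153.8 Mb.
16 min = 960 s
Total bitrate budget: 46153.8 Mb / 960 s = 48.077 Mbps.
Audio: 448 kbps = 0.448 Mbps.
Video: 48.077 − 0.448 = 47.629 Mbps.

47.63 Mbps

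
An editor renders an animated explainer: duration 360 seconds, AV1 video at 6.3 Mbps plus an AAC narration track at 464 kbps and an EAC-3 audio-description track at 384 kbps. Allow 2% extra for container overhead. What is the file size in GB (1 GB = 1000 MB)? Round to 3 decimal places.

0.328 GB

Audio total: 464 + 384 = 848 kbps = 0.848 Mbps.
Total bitrate: 6.3 + 0.848 = 7.148 Mbps.
Stream data: 7.148 Mbps × 360 s = 2573.3 Mb.
With 2% container overhead: ×1.02.
2,625 Mb ÷ 8 = 328.1 MB → 0.3281 GB.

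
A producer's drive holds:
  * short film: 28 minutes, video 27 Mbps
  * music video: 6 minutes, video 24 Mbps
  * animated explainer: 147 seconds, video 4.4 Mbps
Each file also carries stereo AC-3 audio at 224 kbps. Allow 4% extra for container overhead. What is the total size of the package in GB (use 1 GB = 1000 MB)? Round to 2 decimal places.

7.17 GB

Audio: 224 kbps = 0.224 Mbps.
short film: 27.224 Mbps × 1680 s × 1.04 = 47565.8 Mb
music video: 24.224 Mbps × 360 s × 1.04 = 9069.5 Mb
animated explainer: 4.624 Mbps × 147 s × 1.04 = 706.9 Mb
Total: 57342.2 Mb = 7167.8 MB.
= 7.168 GB.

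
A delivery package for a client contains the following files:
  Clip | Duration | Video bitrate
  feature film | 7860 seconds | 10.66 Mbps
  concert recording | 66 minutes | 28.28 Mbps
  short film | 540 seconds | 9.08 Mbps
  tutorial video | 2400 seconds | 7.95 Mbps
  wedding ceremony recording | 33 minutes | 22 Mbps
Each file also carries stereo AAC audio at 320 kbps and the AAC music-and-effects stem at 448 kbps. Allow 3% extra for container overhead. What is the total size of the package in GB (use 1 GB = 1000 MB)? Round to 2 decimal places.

Audio total: 320 + 448 = 768 kbps = 0.768 Mbps.
feature film: 11.428 Mbps × 7860 s × 1.03 = 92518.8 Mb
concert recording: 29.048 Mbps × 3960 s × 1.03 = 118481.0 Mb
short film: 9.848 Mbps × 540 s × 1.03 = 5477.5 Mb
tutorial video: 8.718 Mbps × 2400 s × 1.03 = 21550.9 Mb
wedding ceremony recording: 22.768 Mbps × 1980 s × 1.03 = 46433.1 Mb
Total: 284461.2 Mb = 35557.6 MB.
= 35.56 GB.

35.56 GB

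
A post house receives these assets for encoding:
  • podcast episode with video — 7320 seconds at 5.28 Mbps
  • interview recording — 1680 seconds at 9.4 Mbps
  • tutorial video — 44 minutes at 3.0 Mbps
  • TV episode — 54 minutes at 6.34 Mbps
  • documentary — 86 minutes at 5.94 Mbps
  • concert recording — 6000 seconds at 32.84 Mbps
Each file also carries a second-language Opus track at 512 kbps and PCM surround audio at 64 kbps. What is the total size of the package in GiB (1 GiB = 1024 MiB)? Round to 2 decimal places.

37.90 GiB

Audio total: 512 + 64 = 576 kbps = 0.576 Mbps.
podcast episode with video: 5.856 Mbps × 7320 s = 42865.9 Mb
interview recording: 9.976 Mbps × 1680 s = 16759.7 Mb
tutorial video: 3.576 Mbps × 2640 s = 9440.6 Mb
TV episode: 6.916 Mbps × 3240 s = 22407.8 Mb
documentary: 6.516 Mbps × 5160 s = 33622.6 Mb
concert recording: 33.416 Mbps × 6000 s = 200496.0 Mb
Total: 325592.6 Mb = 40699.1 MB.
= 37.90 GiB.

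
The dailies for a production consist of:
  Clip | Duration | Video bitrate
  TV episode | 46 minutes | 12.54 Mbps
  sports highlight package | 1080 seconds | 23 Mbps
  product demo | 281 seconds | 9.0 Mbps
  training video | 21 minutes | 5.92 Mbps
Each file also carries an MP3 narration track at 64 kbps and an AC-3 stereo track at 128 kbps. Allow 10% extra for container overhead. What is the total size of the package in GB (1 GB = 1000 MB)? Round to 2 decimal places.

Audio total: 64 + 128 = 192 kbps = 0.192 Mbps.
TV episode: 12.732 Mbps × 2760 s × 1.10 = 38654.4 Mb
sports highlight package: 23.192 Mbps × 1080 s × 1.10 = 27552.1 Mb
product demo: 9.192 Mbps × 281 s × 1.10 = 2841.2 Mb
training video: 6.112 Mbps × 1260 s × 1.10 = 8471.2 Mb
Total: 77518.9 Mb = 9689.9 MB.
= 9.690 GB.

9.69 GB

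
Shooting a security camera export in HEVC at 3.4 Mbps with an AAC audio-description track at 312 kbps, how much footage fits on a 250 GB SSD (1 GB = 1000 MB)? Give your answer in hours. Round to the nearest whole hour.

150 hours

Audio: 312 kbps = 0.312 Mbps.
Total bitrate: 3.4 + 0.312 = 3.712 Mbps.
Capacity: 250 GB = 2,000,000 Mb.
Recording time: 2,000,000 / 3.712 = 538,793 s ≈ 150 hours.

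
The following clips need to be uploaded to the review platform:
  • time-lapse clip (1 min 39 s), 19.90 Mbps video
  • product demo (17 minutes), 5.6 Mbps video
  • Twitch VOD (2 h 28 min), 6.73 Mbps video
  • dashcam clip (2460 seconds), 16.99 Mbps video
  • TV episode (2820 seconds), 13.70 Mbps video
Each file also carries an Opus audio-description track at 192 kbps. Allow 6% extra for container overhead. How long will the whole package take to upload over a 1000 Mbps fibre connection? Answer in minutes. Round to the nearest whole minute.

Audio: 192 kbps = 0.192 Mbps.
time-lapse clip: 20.092 Mbps × 99 s × 1.06 = 2108.5 Mb
product demo: 5.792 Mbps × 1020 s × 1.06 = 6262.3 Mb
Twitch VOD: 6.922 Mbps × 8880 s × 1.06 = 65155.4 Mb
dashcam clip: 17.182 Mbps × 2460 s × 1.06 = 44803.8 Mb
TV episode: 13.892 Mbps × 2820 s × 1.06 = 41526.0 Mb
Total: 159855.9 Mb = 19982.0 MB.
At 1000 Mbps: 159855.9 / 1000 = 160 s ≈ 2.66 minutes.

3 minutes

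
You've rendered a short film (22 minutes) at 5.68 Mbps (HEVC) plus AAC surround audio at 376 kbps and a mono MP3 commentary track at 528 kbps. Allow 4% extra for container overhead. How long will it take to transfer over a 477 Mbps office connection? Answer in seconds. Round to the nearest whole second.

22 min = 1320 s
Audio total: 376 + 528 = 904 kbps = 0.904 Mbps.
Total bitrate: 6.584 Mbps.
File: 6.584 Mbps × 1320 s = 8690.9 Mb.
With 4% container overhead: ×1.04. → 9038.5 Mb.
At 477 Mbps: 9038.5 / 477 = 18.9 s ≈ 18.9 seconds.

19 seconds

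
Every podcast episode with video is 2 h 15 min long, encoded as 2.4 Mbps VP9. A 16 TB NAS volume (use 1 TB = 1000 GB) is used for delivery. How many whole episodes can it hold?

6584

2 h 15 min = 135 min = 8100 s
Per item: 2.400 Mbps × 8100 s = 19,440 Mb = 2,430 MB.
Capacity: 16 TB = 128,000,000 Mb; 6584.36 items → 6584 complete.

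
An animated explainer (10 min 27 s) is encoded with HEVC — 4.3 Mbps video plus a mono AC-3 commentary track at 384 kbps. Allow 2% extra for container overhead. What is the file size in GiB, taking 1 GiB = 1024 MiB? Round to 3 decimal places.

10 min 27 s = 627 s
Audio: 384 kbps = 0.384 Mbps.
Total bitrate: 4.3 + 0.384 = 4.684 Mbps.
Stream data: 4.684 Mbps × 627 s = 2936.9 Mb.
With 2% container overhead: ×1.02.
2,996 Mb = 374,450,670 bytes ÷ 1,073,741,824 = 0.3487 GiB.

0.349 GiB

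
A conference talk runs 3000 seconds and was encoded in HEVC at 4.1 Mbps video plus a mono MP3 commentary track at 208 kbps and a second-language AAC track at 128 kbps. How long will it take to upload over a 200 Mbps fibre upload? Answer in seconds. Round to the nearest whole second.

67 seconds

Audio total: 208 + 128 = 336 kbps = 0.336 Mbps.
Total bitrate: 4.436 Mbps.
File: 4.436 Mbps × 3000 s = 13308.0 Mb.
At 200 Mbps: 13308.0 / 200 = 66.5 s ≈ 66.5 seconds.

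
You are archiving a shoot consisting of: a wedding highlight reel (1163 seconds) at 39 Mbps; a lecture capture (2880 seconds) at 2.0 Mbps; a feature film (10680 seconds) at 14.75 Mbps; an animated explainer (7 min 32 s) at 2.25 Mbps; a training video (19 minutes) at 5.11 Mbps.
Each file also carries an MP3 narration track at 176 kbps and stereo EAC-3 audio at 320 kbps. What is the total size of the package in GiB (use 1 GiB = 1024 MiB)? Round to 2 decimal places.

26.03 GiB

Audio total: 176 + 320 = 496 kbps = 0.496 Mbps.
wedding highlight reel: 39.496 Mbps × 1163 s = 45933.8 Mb
lecture capture: 2.496 Mbps × 2880 s = 7188.5 Mb
feature film: 15.246 Mbps × 10680 s = 162827.3 Mb
animated explainer: 2.746 Mbps × 452 s = 1241.2 Mb
training video: 5.606 Mbps × 1140 s = 6390.8 Mb
Total: 223581.6 Mb = 27947.7 MB.
= 26.03 GiB.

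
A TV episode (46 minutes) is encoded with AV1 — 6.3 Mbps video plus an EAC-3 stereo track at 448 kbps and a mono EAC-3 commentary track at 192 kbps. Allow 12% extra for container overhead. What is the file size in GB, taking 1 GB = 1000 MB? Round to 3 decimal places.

2.682 GB

46 min = 2760 s
Audio total: 448 + 192 = 640 kbps = 0.640 Mbps.
Total bitrate: 6.3 + 0.640 = 6.940 Mbps.
Stream data: 6.940 Mbps × 2760 s = 19154.4 Mb.
With 12% container overhead: ×1.12.
21,453 Mb ÷ 8 = 2,682 MB → 2.682 GB.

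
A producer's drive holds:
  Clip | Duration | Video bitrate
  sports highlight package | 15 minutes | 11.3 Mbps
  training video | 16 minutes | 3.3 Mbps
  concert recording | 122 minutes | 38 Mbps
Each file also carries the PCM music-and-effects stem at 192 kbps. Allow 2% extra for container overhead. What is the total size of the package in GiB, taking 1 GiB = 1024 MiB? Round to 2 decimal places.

34.82 GiB

Audio: 192 kbps = 0.192 Mbps.
sports highlight package: 11.492 Mbps × 900 s × 1.02 = 10549.7 Mb
training video: 3.492 Mbps × 960 s × 1.02 = 3419.4 Mb
concert recording: 38.192 Mbps × 7320 s × 1.02 = 285156.7 Mb
Total: 299125.8 Mb = 37390.7 MB.
= 34.82 GiB.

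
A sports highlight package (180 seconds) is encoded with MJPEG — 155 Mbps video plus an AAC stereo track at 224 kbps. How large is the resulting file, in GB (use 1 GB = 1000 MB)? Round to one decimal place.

3.5 GB

Audio: 224 kbps = 0.224 Mbps.
Total bitrate: 155 + 0.224 = 155.224 Mbps.
Stream data: 155.224 Mbps × 180 s = 27940.3 Mb.
27,940 Mb ÷ 8 = 3,493 MB → 3.493 GB.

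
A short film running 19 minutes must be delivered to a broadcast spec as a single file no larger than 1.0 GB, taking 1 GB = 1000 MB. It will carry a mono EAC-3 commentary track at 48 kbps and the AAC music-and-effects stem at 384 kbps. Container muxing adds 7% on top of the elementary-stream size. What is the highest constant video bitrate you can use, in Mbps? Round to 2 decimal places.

6.13 Mbps

Budget: 1.0 GB = 8000.0 Mb.
Stream payload after overhead: 8000.0 / 1.07 = 7476.6 Mb.
19 min = 1140 s
Total bitrate budget: 7476.6 Mb / 1140 s = 6.558 Mbps.
Audio total: 48 + 384 = 432 kbps = 0.432 Mbps.
Video: 6.558 − 0.432 = 6.126 Mbps.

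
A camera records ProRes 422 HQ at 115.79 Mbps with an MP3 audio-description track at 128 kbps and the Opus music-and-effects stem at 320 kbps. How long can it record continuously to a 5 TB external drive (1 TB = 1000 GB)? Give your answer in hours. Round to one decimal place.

95.6 hours

Audio total: 128 + 320 = 448 kbps = 0.448 Mbps.
Total bitrate: 115.79 + 0.448 = 116.238 Mbps.
Capacity: 5 TB = 40,000,000 Mb.
Recording time: 40,000,000 / 116.238 = 344,122 s ≈ 95.6 hours.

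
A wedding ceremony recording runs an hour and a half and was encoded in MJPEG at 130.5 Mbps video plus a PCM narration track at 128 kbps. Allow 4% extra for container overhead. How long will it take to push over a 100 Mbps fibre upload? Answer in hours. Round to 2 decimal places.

1.5 h = 5400 s
Audio: 128 kbps = 0.128 Mbps.
Total bitrate: 130.628 Mbps.
File: 130.628 Mbps × 5400 s = 705391.2 Mb.
With 4% container overhead: ×1.04. → 733606.8 Mb.
At 100 Mbps: 733606.8 / 100 = 7336.1 s ≈ 2.04 hours.

2.04 hours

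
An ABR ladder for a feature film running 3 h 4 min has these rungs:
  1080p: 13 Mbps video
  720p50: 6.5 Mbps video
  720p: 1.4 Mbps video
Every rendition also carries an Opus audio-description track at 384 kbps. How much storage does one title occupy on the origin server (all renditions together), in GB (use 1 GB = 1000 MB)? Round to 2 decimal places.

30.43 GB

3 h 4 min = 184 min = 11040 s
Audio: 384 kbps = 0.384 Mbps.
Sum of rendition bitrates: (13+0.384) + (6.5+0.384) + (1.4+0.384) = 22.052 Mbps.
× 11040 s = 243,454 Mb = 30,432 MB = 30.43 GB.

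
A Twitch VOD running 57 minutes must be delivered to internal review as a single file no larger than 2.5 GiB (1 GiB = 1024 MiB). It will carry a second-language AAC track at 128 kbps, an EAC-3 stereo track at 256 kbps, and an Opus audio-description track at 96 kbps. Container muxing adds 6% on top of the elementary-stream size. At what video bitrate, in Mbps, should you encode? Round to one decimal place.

5.4 Mbps

Budget: 2.5 GiB = 21474.8 Mb.
Stream payload after overhead: 21474.8 / 1.06 = 20259.3 Mb.
57 min = 3420 s
Total bitrate budget: 20259.3 Mb / 3420 s = 5.924 Mbps.
Audio total: 128 + 256 + 96 = 480 kbps = 0.480 Mbps.
Video: 5.924 − 0.480 = 5.444 Mbps.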